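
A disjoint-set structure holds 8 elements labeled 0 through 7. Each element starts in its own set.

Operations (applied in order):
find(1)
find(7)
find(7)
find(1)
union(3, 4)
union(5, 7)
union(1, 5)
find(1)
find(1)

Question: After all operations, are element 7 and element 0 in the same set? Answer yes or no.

Step 1: find(1) -> no change; set of 1 is {1}
Step 2: find(7) -> no change; set of 7 is {7}
Step 3: find(7) -> no change; set of 7 is {7}
Step 4: find(1) -> no change; set of 1 is {1}
Step 5: union(3, 4) -> merged; set of 3 now {3, 4}
Step 6: union(5, 7) -> merged; set of 5 now {5, 7}
Step 7: union(1, 5) -> merged; set of 1 now {1, 5, 7}
Step 8: find(1) -> no change; set of 1 is {1, 5, 7}
Step 9: find(1) -> no change; set of 1 is {1, 5, 7}
Set of 7: {1, 5, 7}; 0 is not a member.

Answer: no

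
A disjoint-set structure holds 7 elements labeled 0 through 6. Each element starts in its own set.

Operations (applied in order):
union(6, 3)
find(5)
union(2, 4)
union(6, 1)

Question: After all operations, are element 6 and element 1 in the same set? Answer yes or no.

Step 1: union(6, 3) -> merged; set of 6 now {3, 6}
Step 2: find(5) -> no change; set of 5 is {5}
Step 3: union(2, 4) -> merged; set of 2 now {2, 4}
Step 4: union(6, 1) -> merged; set of 6 now {1, 3, 6}
Set of 6: {1, 3, 6}; 1 is a member.

Answer: yes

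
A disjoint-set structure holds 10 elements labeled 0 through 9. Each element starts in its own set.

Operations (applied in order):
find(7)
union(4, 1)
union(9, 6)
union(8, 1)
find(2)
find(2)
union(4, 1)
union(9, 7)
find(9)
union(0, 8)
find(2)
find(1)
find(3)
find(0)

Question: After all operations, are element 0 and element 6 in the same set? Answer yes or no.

Step 1: find(7) -> no change; set of 7 is {7}
Step 2: union(4, 1) -> merged; set of 4 now {1, 4}
Step 3: union(9, 6) -> merged; set of 9 now {6, 9}
Step 4: union(8, 1) -> merged; set of 8 now {1, 4, 8}
Step 5: find(2) -> no change; set of 2 is {2}
Step 6: find(2) -> no change; set of 2 is {2}
Step 7: union(4, 1) -> already same set; set of 4 now {1, 4, 8}
Step 8: union(9, 7) -> merged; set of 9 now {6, 7, 9}
Step 9: find(9) -> no change; set of 9 is {6, 7, 9}
Step 10: union(0, 8) -> merged; set of 0 now {0, 1, 4, 8}
Step 11: find(2) -> no change; set of 2 is {2}
Step 12: find(1) -> no change; set of 1 is {0, 1, 4, 8}
Step 13: find(3) -> no change; set of 3 is {3}
Step 14: find(0) -> no change; set of 0 is {0, 1, 4, 8}
Set of 0: {0, 1, 4, 8}; 6 is not a member.

Answer: no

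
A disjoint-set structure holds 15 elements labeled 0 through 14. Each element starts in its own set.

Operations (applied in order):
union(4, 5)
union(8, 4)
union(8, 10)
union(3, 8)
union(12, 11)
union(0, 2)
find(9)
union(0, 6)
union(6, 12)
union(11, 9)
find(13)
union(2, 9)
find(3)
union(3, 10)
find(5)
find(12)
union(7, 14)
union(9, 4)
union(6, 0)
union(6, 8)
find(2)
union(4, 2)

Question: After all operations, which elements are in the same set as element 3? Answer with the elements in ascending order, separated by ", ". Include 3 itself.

Step 1: union(4, 5) -> merged; set of 4 now {4, 5}
Step 2: union(8, 4) -> merged; set of 8 now {4, 5, 8}
Step 3: union(8, 10) -> merged; set of 8 now {4, 5, 8, 10}
Step 4: union(3, 8) -> merged; set of 3 now {3, 4, 5, 8, 10}
Step 5: union(12, 11) -> merged; set of 12 now {11, 12}
Step 6: union(0, 2) -> merged; set of 0 now {0, 2}
Step 7: find(9) -> no change; set of 9 is {9}
Step 8: union(0, 6) -> merged; set of 0 now {0, 2, 6}
Step 9: union(6, 12) -> merged; set of 6 now {0, 2, 6, 11, 12}
Step 10: union(11, 9) -> merged; set of 11 now {0, 2, 6, 9, 11, 12}
Step 11: find(13) -> no change; set of 13 is {13}
Step 12: union(2, 9) -> already same set; set of 2 now {0, 2, 6, 9, 11, 12}
Step 13: find(3) -> no change; set of 3 is {3, 4, 5, 8, 10}
Step 14: union(3, 10) -> already same set; set of 3 now {3, 4, 5, 8, 10}
Step 15: find(5) -> no change; set of 5 is {3, 4, 5, 8, 10}
Step 16: find(12) -> no change; set of 12 is {0, 2, 6, 9, 11, 12}
Step 17: union(7, 14) -> merged; set of 7 now {7, 14}
Step 18: union(9, 4) -> merged; set of 9 now {0, 2, 3, 4, 5, 6, 8, 9, 10, 11, 12}
Step 19: union(6, 0) -> already same set; set of 6 now {0, 2, 3, 4, 5, 6, 8, 9, 10, 11, 12}
Step 20: union(6, 8) -> already same set; set of 6 now {0, 2, 3, 4, 5, 6, 8, 9, 10, 11, 12}
Step 21: find(2) -> no change; set of 2 is {0, 2, 3, 4, 5, 6, 8, 9, 10, 11, 12}
Step 22: union(4, 2) -> already same set; set of 4 now {0, 2, 3, 4, 5, 6, 8, 9, 10, 11, 12}
Component of 3: {0, 2, 3, 4, 5, 6, 8, 9, 10, 11, 12}

Answer: 0, 2, 3, 4, 5, 6, 8, 9, 10, 11, 12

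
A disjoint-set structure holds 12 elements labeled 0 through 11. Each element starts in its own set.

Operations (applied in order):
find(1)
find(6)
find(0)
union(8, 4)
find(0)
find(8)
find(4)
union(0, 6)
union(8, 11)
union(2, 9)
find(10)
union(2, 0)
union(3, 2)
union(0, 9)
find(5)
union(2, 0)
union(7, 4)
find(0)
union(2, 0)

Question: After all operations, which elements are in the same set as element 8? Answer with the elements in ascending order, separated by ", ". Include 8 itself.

Step 1: find(1) -> no change; set of 1 is {1}
Step 2: find(6) -> no change; set of 6 is {6}
Step 3: find(0) -> no change; set of 0 is {0}
Step 4: union(8, 4) -> merged; set of 8 now {4, 8}
Step 5: find(0) -> no change; set of 0 is {0}
Step 6: find(8) -> no change; set of 8 is {4, 8}
Step 7: find(4) -> no change; set of 4 is {4, 8}
Step 8: union(0, 6) -> merged; set of 0 now {0, 6}
Step 9: union(8, 11) -> merged; set of 8 now {4, 8, 11}
Step 10: union(2, 9) -> merged; set of 2 now {2, 9}
Step 11: find(10) -> no change; set of 10 is {10}
Step 12: union(2, 0) -> merged; set of 2 now {0, 2, 6, 9}
Step 13: union(3, 2) -> merged; set of 3 now {0, 2, 3, 6, 9}
Step 14: union(0, 9) -> already same set; set of 0 now {0, 2, 3, 6, 9}
Step 15: find(5) -> no change; set of 5 is {5}
Step 16: union(2, 0) -> already same set; set of 2 now {0, 2, 3, 6, 9}
Step 17: union(7, 4) -> merged; set of 7 now {4, 7, 8, 11}
Step 18: find(0) -> no change; set of 0 is {0, 2, 3, 6, 9}
Step 19: union(2, 0) -> already same set; set of 2 now {0, 2, 3, 6, 9}
Component of 8: {4, 7, 8, 11}

Answer: 4, 7, 8, 11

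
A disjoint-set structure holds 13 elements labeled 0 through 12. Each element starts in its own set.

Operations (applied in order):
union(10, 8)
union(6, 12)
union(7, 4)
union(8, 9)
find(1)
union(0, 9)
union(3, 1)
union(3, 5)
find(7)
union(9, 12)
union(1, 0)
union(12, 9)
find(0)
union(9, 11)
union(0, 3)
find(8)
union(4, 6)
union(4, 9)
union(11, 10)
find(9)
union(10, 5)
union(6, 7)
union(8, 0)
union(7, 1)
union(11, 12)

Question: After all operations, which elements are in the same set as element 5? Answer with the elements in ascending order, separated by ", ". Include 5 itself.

Step 1: union(10, 8) -> merged; set of 10 now {8, 10}
Step 2: union(6, 12) -> merged; set of 6 now {6, 12}
Step 3: union(7, 4) -> merged; set of 7 now {4, 7}
Step 4: union(8, 9) -> merged; set of 8 now {8, 9, 10}
Step 5: find(1) -> no change; set of 1 is {1}
Step 6: union(0, 9) -> merged; set of 0 now {0, 8, 9, 10}
Step 7: union(3, 1) -> merged; set of 3 now {1, 3}
Step 8: union(3, 5) -> merged; set of 3 now {1, 3, 5}
Step 9: find(7) -> no change; set of 7 is {4, 7}
Step 10: union(9, 12) -> merged; set of 9 now {0, 6, 8, 9, 10, 12}
Step 11: union(1, 0) -> merged; set of 1 now {0, 1, 3, 5, 6, 8, 9, 10, 12}
Step 12: union(12, 9) -> already same set; set of 12 now {0, 1, 3, 5, 6, 8, 9, 10, 12}
Step 13: find(0) -> no change; set of 0 is {0, 1, 3, 5, 6, 8, 9, 10, 12}
Step 14: union(9, 11) -> merged; set of 9 now {0, 1, 3, 5, 6, 8, 9, 10, 11, 12}
Step 15: union(0, 3) -> already same set; set of 0 now {0, 1, 3, 5, 6, 8, 9, 10, 11, 12}
Step 16: find(8) -> no change; set of 8 is {0, 1, 3, 5, 6, 8, 9, 10, 11, 12}
Step 17: union(4, 6) -> merged; set of 4 now {0, 1, 3, 4, 5, 6, 7, 8, 9, 10, 11, 12}
Step 18: union(4, 9) -> already same set; set of 4 now {0, 1, 3, 4, 5, 6, 7, 8, 9, 10, 11, 12}
Step 19: union(11, 10) -> already same set; set of 11 now {0, 1, 3, 4, 5, 6, 7, 8, 9, 10, 11, 12}
Step 20: find(9) -> no change; set of 9 is {0, 1, 3, 4, 5, 6, 7, 8, 9, 10, 11, 12}
Step 21: union(10, 5) -> already same set; set of 10 now {0, 1, 3, 4, 5, 6, 7, 8, 9, 10, 11, 12}
Step 22: union(6, 7) -> already same set; set of 6 now {0, 1, 3, 4, 5, 6, 7, 8, 9, 10, 11, 12}
Step 23: union(8, 0) -> already same set; set of 8 now {0, 1, 3, 4, 5, 6, 7, 8, 9, 10, 11, 12}
Step 24: union(7, 1) -> already same set; set of 7 now {0, 1, 3, 4, 5, 6, 7, 8, 9, 10, 11, 12}
Step 25: union(11, 12) -> already same set; set of 11 now {0, 1, 3, 4, 5, 6, 7, 8, 9, 10, 11, 12}
Component of 5: {0, 1, 3, 4, 5, 6, 7, 8, 9, 10, 11, 12}

Answer: 0, 1, 3, 4, 5, 6, 7, 8, 9, 10, 11, 12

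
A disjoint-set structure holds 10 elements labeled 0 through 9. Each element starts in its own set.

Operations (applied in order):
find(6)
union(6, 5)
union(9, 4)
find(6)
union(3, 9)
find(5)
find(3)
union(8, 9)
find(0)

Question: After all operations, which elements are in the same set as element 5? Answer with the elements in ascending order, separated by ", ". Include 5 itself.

Step 1: find(6) -> no change; set of 6 is {6}
Step 2: union(6, 5) -> merged; set of 6 now {5, 6}
Step 3: union(9, 4) -> merged; set of 9 now {4, 9}
Step 4: find(6) -> no change; set of 6 is {5, 6}
Step 5: union(3, 9) -> merged; set of 3 now {3, 4, 9}
Step 6: find(5) -> no change; set of 5 is {5, 6}
Step 7: find(3) -> no change; set of 3 is {3, 4, 9}
Step 8: union(8, 9) -> merged; set of 8 now {3, 4, 8, 9}
Step 9: find(0) -> no change; set of 0 is {0}
Component of 5: {5, 6}

Answer: 5, 6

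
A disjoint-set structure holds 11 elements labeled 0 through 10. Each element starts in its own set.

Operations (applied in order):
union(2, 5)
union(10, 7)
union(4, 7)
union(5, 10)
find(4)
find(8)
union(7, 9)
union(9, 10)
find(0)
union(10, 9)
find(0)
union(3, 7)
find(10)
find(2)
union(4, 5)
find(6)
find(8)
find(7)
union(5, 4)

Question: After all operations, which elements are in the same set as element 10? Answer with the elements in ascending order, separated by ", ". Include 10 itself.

Answer: 2, 3, 4, 5, 7, 9, 10

Derivation:
Step 1: union(2, 5) -> merged; set of 2 now {2, 5}
Step 2: union(10, 7) -> merged; set of 10 now {7, 10}
Step 3: union(4, 7) -> merged; set of 4 now {4, 7, 10}
Step 4: union(5, 10) -> merged; set of 5 now {2, 4, 5, 7, 10}
Step 5: find(4) -> no change; set of 4 is {2, 4, 5, 7, 10}
Step 6: find(8) -> no change; set of 8 is {8}
Step 7: union(7, 9) -> merged; set of 7 now {2, 4, 5, 7, 9, 10}
Step 8: union(9, 10) -> already same set; set of 9 now {2, 4, 5, 7, 9, 10}
Step 9: find(0) -> no change; set of 0 is {0}
Step 10: union(10, 9) -> already same set; set of 10 now {2, 4, 5, 7, 9, 10}
Step 11: find(0) -> no change; set of 0 is {0}
Step 12: union(3, 7) -> merged; set of 3 now {2, 3, 4, 5, 7, 9, 10}
Step 13: find(10) -> no change; set of 10 is {2, 3, 4, 5, 7, 9, 10}
Step 14: find(2) -> no change; set of 2 is {2, 3, 4, 5, 7, 9, 10}
Step 15: union(4, 5) -> already same set; set of 4 now {2, 3, 4, 5, 7, 9, 10}
Step 16: find(6) -> no change; set of 6 is {6}
Step 17: find(8) -> no change; set of 8 is {8}
Step 18: find(7) -> no change; set of 7 is {2, 3, 4, 5, 7, 9, 10}
Step 19: union(5, 4) -> already same set; set of 5 now {2, 3, 4, 5, 7, 9, 10}
Component of 10: {2, 3, 4, 5, 7, 9, 10}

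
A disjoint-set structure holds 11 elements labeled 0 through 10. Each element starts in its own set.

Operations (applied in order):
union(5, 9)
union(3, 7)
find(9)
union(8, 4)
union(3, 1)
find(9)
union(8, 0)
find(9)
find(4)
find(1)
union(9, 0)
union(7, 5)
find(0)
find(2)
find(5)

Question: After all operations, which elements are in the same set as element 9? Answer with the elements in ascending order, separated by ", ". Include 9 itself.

Answer: 0, 1, 3, 4, 5, 7, 8, 9

Derivation:
Step 1: union(5, 9) -> merged; set of 5 now {5, 9}
Step 2: union(3, 7) -> merged; set of 3 now {3, 7}
Step 3: find(9) -> no change; set of 9 is {5, 9}
Step 4: union(8, 4) -> merged; set of 8 now {4, 8}
Step 5: union(3, 1) -> merged; set of 3 now {1, 3, 7}
Step 6: find(9) -> no change; set of 9 is {5, 9}
Step 7: union(8, 0) -> merged; set of 8 now {0, 4, 8}
Step 8: find(9) -> no change; set of 9 is {5, 9}
Step 9: find(4) -> no change; set of 4 is {0, 4, 8}
Step 10: find(1) -> no change; set of 1 is {1, 3, 7}
Step 11: union(9, 0) -> merged; set of 9 now {0, 4, 5, 8, 9}
Step 12: union(7, 5) -> merged; set of 7 now {0, 1, 3, 4, 5, 7, 8, 9}
Step 13: find(0) -> no change; set of 0 is {0, 1, 3, 4, 5, 7, 8, 9}
Step 14: find(2) -> no change; set of 2 is {2}
Step 15: find(5) -> no change; set of 5 is {0, 1, 3, 4, 5, 7, 8, 9}
Component of 9: {0, 1, 3, 4, 5, 7, 8, 9}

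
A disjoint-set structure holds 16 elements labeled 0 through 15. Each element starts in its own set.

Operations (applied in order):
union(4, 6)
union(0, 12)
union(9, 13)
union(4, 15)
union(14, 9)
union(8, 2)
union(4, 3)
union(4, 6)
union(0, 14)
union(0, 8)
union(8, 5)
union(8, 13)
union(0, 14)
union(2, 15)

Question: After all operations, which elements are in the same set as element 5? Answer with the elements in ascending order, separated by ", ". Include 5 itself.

Step 1: union(4, 6) -> merged; set of 4 now {4, 6}
Step 2: union(0, 12) -> merged; set of 0 now {0, 12}
Step 3: union(9, 13) -> merged; set of 9 now {9, 13}
Step 4: union(4, 15) -> merged; set of 4 now {4, 6, 15}
Step 5: union(14, 9) -> merged; set of 14 now {9, 13, 14}
Step 6: union(8, 2) -> merged; set of 8 now {2, 8}
Step 7: union(4, 3) -> merged; set of 4 now {3, 4, 6, 15}
Step 8: union(4, 6) -> already same set; set of 4 now {3, 4, 6, 15}
Step 9: union(0, 14) -> merged; set of 0 now {0, 9, 12, 13, 14}
Step 10: union(0, 8) -> merged; set of 0 now {0, 2, 8, 9, 12, 13, 14}
Step 11: union(8, 5) -> merged; set of 8 now {0, 2, 5, 8, 9, 12, 13, 14}
Step 12: union(8, 13) -> already same set; set of 8 now {0, 2, 5, 8, 9, 12, 13, 14}
Step 13: union(0, 14) -> already same set; set of 0 now {0, 2, 5, 8, 9, 12, 13, 14}
Step 14: union(2, 15) -> merged; set of 2 now {0, 2, 3, 4, 5, 6, 8, 9, 12, 13, 14, 15}
Component of 5: {0, 2, 3, 4, 5, 6, 8, 9, 12, 13, 14, 15}

Answer: 0, 2, 3, 4, 5, 6, 8, 9, 12, 13, 14, 15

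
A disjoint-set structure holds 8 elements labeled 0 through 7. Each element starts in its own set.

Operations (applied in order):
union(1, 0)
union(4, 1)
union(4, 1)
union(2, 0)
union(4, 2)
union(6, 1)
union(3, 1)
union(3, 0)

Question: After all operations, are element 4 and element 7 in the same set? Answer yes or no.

Step 1: union(1, 0) -> merged; set of 1 now {0, 1}
Step 2: union(4, 1) -> merged; set of 4 now {0, 1, 4}
Step 3: union(4, 1) -> already same set; set of 4 now {0, 1, 4}
Step 4: union(2, 0) -> merged; set of 2 now {0, 1, 2, 4}
Step 5: union(4, 2) -> already same set; set of 4 now {0, 1, 2, 4}
Step 6: union(6, 1) -> merged; set of 6 now {0, 1, 2, 4, 6}
Step 7: union(3, 1) -> merged; set of 3 now {0, 1, 2, 3, 4, 6}
Step 8: union(3, 0) -> already same set; set of 3 now {0, 1, 2, 3, 4, 6}
Set of 4: {0, 1, 2, 3, 4, 6}; 7 is not a member.

Answer: no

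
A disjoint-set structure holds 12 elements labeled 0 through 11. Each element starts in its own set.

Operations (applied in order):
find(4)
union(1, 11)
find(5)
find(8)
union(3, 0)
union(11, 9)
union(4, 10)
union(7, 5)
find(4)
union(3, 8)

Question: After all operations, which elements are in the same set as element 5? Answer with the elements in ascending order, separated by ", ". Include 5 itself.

Answer: 5, 7

Derivation:
Step 1: find(4) -> no change; set of 4 is {4}
Step 2: union(1, 11) -> merged; set of 1 now {1, 11}
Step 3: find(5) -> no change; set of 5 is {5}
Step 4: find(8) -> no change; set of 8 is {8}
Step 5: union(3, 0) -> merged; set of 3 now {0, 3}
Step 6: union(11, 9) -> merged; set of 11 now {1, 9, 11}
Step 7: union(4, 10) -> merged; set of 4 now {4, 10}
Step 8: union(7, 5) -> merged; set of 7 now {5, 7}
Step 9: find(4) -> no change; set of 4 is {4, 10}
Step 10: union(3, 8) -> merged; set of 3 now {0, 3, 8}
Component of 5: {5, 7}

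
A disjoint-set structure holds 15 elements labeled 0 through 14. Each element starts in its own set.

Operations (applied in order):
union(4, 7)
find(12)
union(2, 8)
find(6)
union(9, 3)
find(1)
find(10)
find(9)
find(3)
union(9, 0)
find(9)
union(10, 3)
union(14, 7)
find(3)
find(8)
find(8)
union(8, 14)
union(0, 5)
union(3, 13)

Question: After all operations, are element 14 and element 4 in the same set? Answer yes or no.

Answer: yes

Derivation:
Step 1: union(4, 7) -> merged; set of 4 now {4, 7}
Step 2: find(12) -> no change; set of 12 is {12}
Step 3: union(2, 8) -> merged; set of 2 now {2, 8}
Step 4: find(6) -> no change; set of 6 is {6}
Step 5: union(9, 3) -> merged; set of 9 now {3, 9}
Step 6: find(1) -> no change; set of 1 is {1}
Step 7: find(10) -> no change; set of 10 is {10}
Step 8: find(9) -> no change; set of 9 is {3, 9}
Step 9: find(3) -> no change; set of 3 is {3, 9}
Step 10: union(9, 0) -> merged; set of 9 now {0, 3, 9}
Step 11: find(9) -> no change; set of 9 is {0, 3, 9}
Step 12: union(10, 3) -> merged; set of 10 now {0, 3, 9, 10}
Step 13: union(14, 7) -> merged; set of 14 now {4, 7, 14}
Step 14: find(3) -> no change; set of 3 is {0, 3, 9, 10}
Step 15: find(8) -> no change; set of 8 is {2, 8}
Step 16: find(8) -> no change; set of 8 is {2, 8}
Step 17: union(8, 14) -> merged; set of 8 now {2, 4, 7, 8, 14}
Step 18: union(0, 5) -> merged; set of 0 now {0, 3, 5, 9, 10}
Step 19: union(3, 13) -> merged; set of 3 now {0, 3, 5, 9, 10, 13}
Set of 14: {2, 4, 7, 8, 14}; 4 is a member.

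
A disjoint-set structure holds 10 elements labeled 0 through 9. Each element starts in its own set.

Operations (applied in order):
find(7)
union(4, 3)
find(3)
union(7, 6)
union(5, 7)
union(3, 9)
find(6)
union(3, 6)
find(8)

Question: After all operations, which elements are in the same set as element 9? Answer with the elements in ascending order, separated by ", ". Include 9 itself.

Step 1: find(7) -> no change; set of 7 is {7}
Step 2: union(4, 3) -> merged; set of 4 now {3, 4}
Step 3: find(3) -> no change; set of 3 is {3, 4}
Step 4: union(7, 6) -> merged; set of 7 now {6, 7}
Step 5: union(5, 7) -> merged; set of 5 now {5, 6, 7}
Step 6: union(3, 9) -> merged; set of 3 now {3, 4, 9}
Step 7: find(6) -> no change; set of 6 is {5, 6, 7}
Step 8: union(3, 6) -> merged; set of 3 now {3, 4, 5, 6, 7, 9}
Step 9: find(8) -> no change; set of 8 is {8}
Component of 9: {3, 4, 5, 6, 7, 9}

Answer: 3, 4, 5, 6, 7, 9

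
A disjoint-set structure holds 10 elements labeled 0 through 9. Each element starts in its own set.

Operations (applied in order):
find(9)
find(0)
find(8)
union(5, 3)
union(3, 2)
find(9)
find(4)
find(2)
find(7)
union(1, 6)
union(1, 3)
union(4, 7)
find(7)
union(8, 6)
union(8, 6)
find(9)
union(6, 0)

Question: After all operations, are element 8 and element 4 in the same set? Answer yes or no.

Answer: no

Derivation:
Step 1: find(9) -> no change; set of 9 is {9}
Step 2: find(0) -> no change; set of 0 is {0}
Step 3: find(8) -> no change; set of 8 is {8}
Step 4: union(5, 3) -> merged; set of 5 now {3, 5}
Step 5: union(3, 2) -> merged; set of 3 now {2, 3, 5}
Step 6: find(9) -> no change; set of 9 is {9}
Step 7: find(4) -> no change; set of 4 is {4}
Step 8: find(2) -> no change; set of 2 is {2, 3, 5}
Step 9: find(7) -> no change; set of 7 is {7}
Step 10: union(1, 6) -> merged; set of 1 now {1, 6}
Step 11: union(1, 3) -> merged; set of 1 now {1, 2, 3, 5, 6}
Step 12: union(4, 7) -> merged; set of 4 now {4, 7}
Step 13: find(7) -> no change; set of 7 is {4, 7}
Step 14: union(8, 6) -> merged; set of 8 now {1, 2, 3, 5, 6, 8}
Step 15: union(8, 6) -> already same set; set of 8 now {1, 2, 3, 5, 6, 8}
Step 16: find(9) -> no change; set of 9 is {9}
Step 17: union(6, 0) -> merged; set of 6 now {0, 1, 2, 3, 5, 6, 8}
Set of 8: {0, 1, 2, 3, 5, 6, 8}; 4 is not a member.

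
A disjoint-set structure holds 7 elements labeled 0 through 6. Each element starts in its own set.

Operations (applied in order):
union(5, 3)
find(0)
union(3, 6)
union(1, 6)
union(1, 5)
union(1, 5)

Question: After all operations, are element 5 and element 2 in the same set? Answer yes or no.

Step 1: union(5, 3) -> merged; set of 5 now {3, 5}
Step 2: find(0) -> no change; set of 0 is {0}
Step 3: union(3, 6) -> merged; set of 3 now {3, 5, 6}
Step 4: union(1, 6) -> merged; set of 1 now {1, 3, 5, 6}
Step 5: union(1, 5) -> already same set; set of 1 now {1, 3, 5, 6}
Step 6: union(1, 5) -> already same set; set of 1 now {1, 3, 5, 6}
Set of 5: {1, 3, 5, 6}; 2 is not a member.

Answer: no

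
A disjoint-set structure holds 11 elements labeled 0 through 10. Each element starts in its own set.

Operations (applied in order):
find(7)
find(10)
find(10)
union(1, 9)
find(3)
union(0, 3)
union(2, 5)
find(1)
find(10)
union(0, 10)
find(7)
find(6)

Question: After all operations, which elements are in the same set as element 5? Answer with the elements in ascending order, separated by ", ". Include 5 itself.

Step 1: find(7) -> no change; set of 7 is {7}
Step 2: find(10) -> no change; set of 10 is {10}
Step 3: find(10) -> no change; set of 10 is {10}
Step 4: union(1, 9) -> merged; set of 1 now {1, 9}
Step 5: find(3) -> no change; set of 3 is {3}
Step 6: union(0, 3) -> merged; set of 0 now {0, 3}
Step 7: union(2, 5) -> merged; set of 2 now {2, 5}
Step 8: find(1) -> no change; set of 1 is {1, 9}
Step 9: find(10) -> no change; set of 10 is {10}
Step 10: union(0, 10) -> merged; set of 0 now {0, 3, 10}
Step 11: find(7) -> no change; set of 7 is {7}
Step 12: find(6) -> no change; set of 6 is {6}
Component of 5: {2, 5}

Answer: 2, 5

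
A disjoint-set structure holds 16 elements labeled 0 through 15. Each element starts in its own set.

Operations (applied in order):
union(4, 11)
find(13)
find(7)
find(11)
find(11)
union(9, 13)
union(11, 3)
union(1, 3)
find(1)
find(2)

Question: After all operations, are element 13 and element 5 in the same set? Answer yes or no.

Answer: no

Derivation:
Step 1: union(4, 11) -> merged; set of 4 now {4, 11}
Step 2: find(13) -> no change; set of 13 is {13}
Step 3: find(7) -> no change; set of 7 is {7}
Step 4: find(11) -> no change; set of 11 is {4, 11}
Step 5: find(11) -> no change; set of 11 is {4, 11}
Step 6: union(9, 13) -> merged; set of 9 now {9, 13}
Step 7: union(11, 3) -> merged; set of 11 now {3, 4, 11}
Step 8: union(1, 3) -> merged; set of 1 now {1, 3, 4, 11}
Step 9: find(1) -> no change; set of 1 is {1, 3, 4, 11}
Step 10: find(2) -> no change; set of 2 is {2}
Set of 13: {9, 13}; 5 is not a member.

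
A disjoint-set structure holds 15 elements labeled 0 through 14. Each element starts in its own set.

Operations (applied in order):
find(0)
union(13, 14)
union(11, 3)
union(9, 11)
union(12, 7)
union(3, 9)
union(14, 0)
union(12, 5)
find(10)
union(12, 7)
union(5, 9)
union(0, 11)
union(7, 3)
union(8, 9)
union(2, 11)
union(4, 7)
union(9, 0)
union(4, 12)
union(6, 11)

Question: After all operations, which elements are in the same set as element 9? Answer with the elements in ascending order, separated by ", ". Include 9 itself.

Answer: 0, 2, 3, 4, 5, 6, 7, 8, 9, 11, 12, 13, 14

Derivation:
Step 1: find(0) -> no change; set of 0 is {0}
Step 2: union(13, 14) -> merged; set of 13 now {13, 14}
Step 3: union(11, 3) -> merged; set of 11 now {3, 11}
Step 4: union(9, 11) -> merged; set of 9 now {3, 9, 11}
Step 5: union(12, 7) -> merged; set of 12 now {7, 12}
Step 6: union(3, 9) -> already same set; set of 3 now {3, 9, 11}
Step 7: union(14, 0) -> merged; set of 14 now {0, 13, 14}
Step 8: union(12, 5) -> merged; set of 12 now {5, 7, 12}
Step 9: find(10) -> no change; set of 10 is {10}
Step 10: union(12, 7) -> already same set; set of 12 now {5, 7, 12}
Step 11: union(5, 9) -> merged; set of 5 now {3, 5, 7, 9, 11, 12}
Step 12: union(0, 11) -> merged; set of 0 now {0, 3, 5, 7, 9, 11, 12, 13, 14}
Step 13: union(7, 3) -> already same set; set of 7 now {0, 3, 5, 7, 9, 11, 12, 13, 14}
Step 14: union(8, 9) -> merged; set of 8 now {0, 3, 5, 7, 8, 9, 11, 12, 13, 14}
Step 15: union(2, 11) -> merged; set of 2 now {0, 2, 3, 5, 7, 8, 9, 11, 12, 13, 14}
Step 16: union(4, 7) -> merged; set of 4 now {0, 2, 3, 4, 5, 7, 8, 9, 11, 12, 13, 14}
Step 17: union(9, 0) -> already same set; set of 9 now {0, 2, 3, 4, 5, 7, 8, 9, 11, 12, 13, 14}
Step 18: union(4, 12) -> already same set; set of 4 now {0, 2, 3, 4, 5, 7, 8, 9, 11, 12, 13, 14}
Step 19: union(6, 11) -> merged; set of 6 now {0, 2, 3, 4, 5, 6, 7, 8, 9, 11, 12, 13, 14}
Component of 9: {0, 2, 3, 4, 5, 6, 7, 8, 9, 11, 12, 13, 14}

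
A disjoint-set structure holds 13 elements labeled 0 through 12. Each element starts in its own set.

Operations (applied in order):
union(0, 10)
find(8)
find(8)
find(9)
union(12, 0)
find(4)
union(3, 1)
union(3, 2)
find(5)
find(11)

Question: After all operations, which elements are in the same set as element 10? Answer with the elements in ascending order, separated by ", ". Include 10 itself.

Step 1: union(0, 10) -> merged; set of 0 now {0, 10}
Step 2: find(8) -> no change; set of 8 is {8}
Step 3: find(8) -> no change; set of 8 is {8}
Step 4: find(9) -> no change; set of 9 is {9}
Step 5: union(12, 0) -> merged; set of 12 now {0, 10, 12}
Step 6: find(4) -> no change; set of 4 is {4}
Step 7: union(3, 1) -> merged; set of 3 now {1, 3}
Step 8: union(3, 2) -> merged; set of 3 now {1, 2, 3}
Step 9: find(5) -> no change; set of 5 is {5}
Step 10: find(11) -> no change; set of 11 is {11}
Component of 10: {0, 10, 12}

Answer: 0, 10, 12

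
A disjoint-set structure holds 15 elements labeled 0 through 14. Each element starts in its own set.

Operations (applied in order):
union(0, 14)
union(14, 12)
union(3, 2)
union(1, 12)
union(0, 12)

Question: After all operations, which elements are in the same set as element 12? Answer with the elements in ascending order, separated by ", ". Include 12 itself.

Answer: 0, 1, 12, 14

Derivation:
Step 1: union(0, 14) -> merged; set of 0 now {0, 14}
Step 2: union(14, 12) -> merged; set of 14 now {0, 12, 14}
Step 3: union(3, 2) -> merged; set of 3 now {2, 3}
Step 4: union(1, 12) -> merged; set of 1 now {0, 1, 12, 14}
Step 5: union(0, 12) -> already same set; set of 0 now {0, 1, 12, 14}
Component of 12: {0, 1, 12, 14}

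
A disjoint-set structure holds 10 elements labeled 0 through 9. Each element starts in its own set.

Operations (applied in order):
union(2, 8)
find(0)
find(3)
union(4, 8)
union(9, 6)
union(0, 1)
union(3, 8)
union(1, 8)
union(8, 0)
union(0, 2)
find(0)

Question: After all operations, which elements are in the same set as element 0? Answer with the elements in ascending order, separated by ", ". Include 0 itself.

Step 1: union(2, 8) -> merged; set of 2 now {2, 8}
Step 2: find(0) -> no change; set of 0 is {0}
Step 3: find(3) -> no change; set of 3 is {3}
Step 4: union(4, 8) -> merged; set of 4 now {2, 4, 8}
Step 5: union(9, 6) -> merged; set of 9 now {6, 9}
Step 6: union(0, 1) -> merged; set of 0 now {0, 1}
Step 7: union(3, 8) -> merged; set of 3 now {2, 3, 4, 8}
Step 8: union(1, 8) -> merged; set of 1 now {0, 1, 2, 3, 4, 8}
Step 9: union(8, 0) -> already same set; set of 8 now {0, 1, 2, 3, 4, 8}
Step 10: union(0, 2) -> already same set; set of 0 now {0, 1, 2, 3, 4, 8}
Step 11: find(0) -> no change; set of 0 is {0, 1, 2, 3, 4, 8}
Component of 0: {0, 1, 2, 3, 4, 8}

Answer: 0, 1, 2, 3, 4, 8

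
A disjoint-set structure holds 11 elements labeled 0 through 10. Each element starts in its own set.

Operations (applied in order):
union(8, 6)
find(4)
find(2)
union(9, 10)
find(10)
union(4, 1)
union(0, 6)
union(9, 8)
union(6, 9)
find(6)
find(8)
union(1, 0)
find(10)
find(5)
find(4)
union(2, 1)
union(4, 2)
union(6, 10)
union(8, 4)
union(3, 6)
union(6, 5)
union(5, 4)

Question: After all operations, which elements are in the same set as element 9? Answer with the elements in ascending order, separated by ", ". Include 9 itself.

Answer: 0, 1, 2, 3, 4, 5, 6, 8, 9, 10

Derivation:
Step 1: union(8, 6) -> merged; set of 8 now {6, 8}
Step 2: find(4) -> no change; set of 4 is {4}
Step 3: find(2) -> no change; set of 2 is {2}
Step 4: union(9, 10) -> merged; set of 9 now {9, 10}
Step 5: find(10) -> no change; set of 10 is {9, 10}
Step 6: union(4, 1) -> merged; set of 4 now {1, 4}
Step 7: union(0, 6) -> merged; set of 0 now {0, 6, 8}
Step 8: union(9, 8) -> merged; set of 9 now {0, 6, 8, 9, 10}
Step 9: union(6, 9) -> already same set; set of 6 now {0, 6, 8, 9, 10}
Step 10: find(6) -> no change; set of 6 is {0, 6, 8, 9, 10}
Step 11: find(8) -> no change; set of 8 is {0, 6, 8, 9, 10}
Step 12: union(1, 0) -> merged; set of 1 now {0, 1, 4, 6, 8, 9, 10}
Step 13: find(10) -> no change; set of 10 is {0, 1, 4, 6, 8, 9, 10}
Step 14: find(5) -> no change; set of 5 is {5}
Step 15: find(4) -> no change; set of 4 is {0, 1, 4, 6, 8, 9, 10}
Step 16: union(2, 1) -> merged; set of 2 now {0, 1, 2, 4, 6, 8, 9, 10}
Step 17: union(4, 2) -> already same set; set of 4 now {0, 1, 2, 4, 6, 8, 9, 10}
Step 18: union(6, 10) -> already same set; set of 6 now {0, 1, 2, 4, 6, 8, 9, 10}
Step 19: union(8, 4) -> already same set; set of 8 now {0, 1, 2, 4, 6, 8, 9, 10}
Step 20: union(3, 6) -> merged; set of 3 now {0, 1, 2, 3, 4, 6, 8, 9, 10}
Step 21: union(6, 5) -> merged; set of 6 now {0, 1, 2, 3, 4, 5, 6, 8, 9, 10}
Step 22: union(5, 4) -> already same set; set of 5 now {0, 1, 2, 3, 4, 5, 6, 8, 9, 10}
Component of 9: {0, 1, 2, 3, 4, 5, 6, 8, 9, 10}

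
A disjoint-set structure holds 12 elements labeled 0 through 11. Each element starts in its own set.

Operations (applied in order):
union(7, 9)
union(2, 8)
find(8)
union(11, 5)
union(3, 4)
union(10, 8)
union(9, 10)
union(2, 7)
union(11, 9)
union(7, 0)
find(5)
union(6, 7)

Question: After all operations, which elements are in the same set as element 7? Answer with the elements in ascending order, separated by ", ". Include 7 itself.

Step 1: union(7, 9) -> merged; set of 7 now {7, 9}
Step 2: union(2, 8) -> merged; set of 2 now {2, 8}
Step 3: find(8) -> no change; set of 8 is {2, 8}
Step 4: union(11, 5) -> merged; set of 11 now {5, 11}
Step 5: union(3, 4) -> merged; set of 3 now {3, 4}
Step 6: union(10, 8) -> merged; set of 10 now {2, 8, 10}
Step 7: union(9, 10) -> merged; set of 9 now {2, 7, 8, 9, 10}
Step 8: union(2, 7) -> already same set; set of 2 now {2, 7, 8, 9, 10}
Step 9: union(11, 9) -> merged; set of 11 now {2, 5, 7, 8, 9, 10, 11}
Step 10: union(7, 0) -> merged; set of 7 now {0, 2, 5, 7, 8, 9, 10, 11}
Step 11: find(5) -> no change; set of 5 is {0, 2, 5, 7, 8, 9, 10, 11}
Step 12: union(6, 7) -> merged; set of 6 now {0, 2, 5, 6, 7, 8, 9, 10, 11}
Component of 7: {0, 2, 5, 6, 7, 8, 9, 10, 11}

Answer: 0, 2, 5, 6, 7, 8, 9, 10, 11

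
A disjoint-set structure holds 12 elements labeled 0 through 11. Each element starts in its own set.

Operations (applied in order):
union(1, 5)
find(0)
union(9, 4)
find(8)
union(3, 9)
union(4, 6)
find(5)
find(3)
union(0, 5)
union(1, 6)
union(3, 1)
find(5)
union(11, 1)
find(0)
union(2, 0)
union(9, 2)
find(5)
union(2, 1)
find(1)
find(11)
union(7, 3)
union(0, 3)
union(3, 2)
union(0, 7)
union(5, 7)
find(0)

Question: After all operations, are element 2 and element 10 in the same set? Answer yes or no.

Step 1: union(1, 5) -> merged; set of 1 now {1, 5}
Step 2: find(0) -> no change; set of 0 is {0}
Step 3: union(9, 4) -> merged; set of 9 now {4, 9}
Step 4: find(8) -> no change; set of 8 is {8}
Step 5: union(3, 9) -> merged; set of 3 now {3, 4, 9}
Step 6: union(4, 6) -> merged; set of 4 now {3, 4, 6, 9}
Step 7: find(5) -> no change; set of 5 is {1, 5}
Step 8: find(3) -> no change; set of 3 is {3, 4, 6, 9}
Step 9: union(0, 5) -> merged; set of 0 now {0, 1, 5}
Step 10: union(1, 6) -> merged; set of 1 now {0, 1, 3, 4, 5, 6, 9}
Step 11: union(3, 1) -> already same set; set of 3 now {0, 1, 3, 4, 5, 6, 9}
Step 12: find(5) -> no change; set of 5 is {0, 1, 3, 4, 5, 6, 9}
Step 13: union(11, 1) -> merged; set of 11 now {0, 1, 3, 4, 5, 6, 9, 11}
Step 14: find(0) -> no change; set of 0 is {0, 1, 3, 4, 5, 6, 9, 11}
Step 15: union(2, 0) -> merged; set of 2 now {0, 1, 2, 3, 4, 5, 6, 9, 11}
Step 16: union(9, 2) -> already same set; set of 9 now {0, 1, 2, 3, 4, 5, 6, 9, 11}
Step 17: find(5) -> no change; set of 5 is {0, 1, 2, 3, 4, 5, 6, 9, 11}
Step 18: union(2, 1) -> already same set; set of 2 now {0, 1, 2, 3, 4, 5, 6, 9, 11}
Step 19: find(1) -> no change; set of 1 is {0, 1, 2, 3, 4, 5, 6, 9, 11}
Step 20: find(11) -> no change; set of 11 is {0, 1, 2, 3, 4, 5, 6, 9, 11}
Step 21: union(7, 3) -> merged; set of 7 now {0, 1, 2, 3, 4, 5, 6, 7, 9, 11}
Step 22: union(0, 3) -> already same set; set of 0 now {0, 1, 2, 3, 4, 5, 6, 7, 9, 11}
Step 23: union(3, 2) -> already same set; set of 3 now {0, 1, 2, 3, 4, 5, 6, 7, 9, 11}
Step 24: union(0, 7) -> already same set; set of 0 now {0, 1, 2, 3, 4, 5, 6, 7, 9, 11}
Step 25: union(5, 7) -> already same set; set of 5 now {0, 1, 2, 3, 4, 5, 6, 7, 9, 11}
Step 26: find(0) -> no change; set of 0 is {0, 1, 2, 3, 4, 5, 6, 7, 9, 11}
Set of 2: {0, 1, 2, 3, 4, 5, 6, 7, 9, 11}; 10 is not a member.

Answer: no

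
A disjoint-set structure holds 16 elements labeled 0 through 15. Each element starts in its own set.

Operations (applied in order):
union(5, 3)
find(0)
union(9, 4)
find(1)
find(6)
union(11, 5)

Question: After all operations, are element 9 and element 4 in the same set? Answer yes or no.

Step 1: union(5, 3) -> merged; set of 5 now {3, 5}
Step 2: find(0) -> no change; set of 0 is {0}
Step 3: union(9, 4) -> merged; set of 9 now {4, 9}
Step 4: find(1) -> no change; set of 1 is {1}
Step 5: find(6) -> no change; set of 6 is {6}
Step 6: union(11, 5) -> merged; set of 11 now {3, 5, 11}
Set of 9: {4, 9}; 4 is a member.

Answer: yes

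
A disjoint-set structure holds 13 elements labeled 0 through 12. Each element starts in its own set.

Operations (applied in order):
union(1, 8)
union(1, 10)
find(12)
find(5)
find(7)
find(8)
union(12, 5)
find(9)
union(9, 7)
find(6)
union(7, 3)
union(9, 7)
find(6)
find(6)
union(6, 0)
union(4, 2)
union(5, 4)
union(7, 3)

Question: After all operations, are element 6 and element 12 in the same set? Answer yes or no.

Answer: no

Derivation:
Step 1: union(1, 8) -> merged; set of 1 now {1, 8}
Step 2: union(1, 10) -> merged; set of 1 now {1, 8, 10}
Step 3: find(12) -> no change; set of 12 is {12}
Step 4: find(5) -> no change; set of 5 is {5}
Step 5: find(7) -> no change; set of 7 is {7}
Step 6: find(8) -> no change; set of 8 is {1, 8, 10}
Step 7: union(12, 5) -> merged; set of 12 now {5, 12}
Step 8: find(9) -> no change; set of 9 is {9}
Step 9: union(9, 7) -> merged; set of 9 now {7, 9}
Step 10: find(6) -> no change; set of 6 is {6}
Step 11: union(7, 3) -> merged; set of 7 now {3, 7, 9}
Step 12: union(9, 7) -> already same set; set of 9 now {3, 7, 9}
Step 13: find(6) -> no change; set of 6 is {6}
Step 14: find(6) -> no change; set of 6 is {6}
Step 15: union(6, 0) -> merged; set of 6 now {0, 6}
Step 16: union(4, 2) -> merged; set of 4 now {2, 4}
Step 17: union(5, 4) -> merged; set of 5 now {2, 4, 5, 12}
Step 18: union(7, 3) -> already same set; set of 7 now {3, 7, 9}
Set of 6: {0, 6}; 12 is not a member.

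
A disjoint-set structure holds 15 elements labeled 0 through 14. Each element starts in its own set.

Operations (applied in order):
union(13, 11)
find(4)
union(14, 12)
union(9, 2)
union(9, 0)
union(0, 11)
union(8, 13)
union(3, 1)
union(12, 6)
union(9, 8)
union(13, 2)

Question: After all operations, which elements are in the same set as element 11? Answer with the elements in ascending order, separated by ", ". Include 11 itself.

Step 1: union(13, 11) -> merged; set of 13 now {11, 13}
Step 2: find(4) -> no change; set of 4 is {4}
Step 3: union(14, 12) -> merged; set of 14 now {12, 14}
Step 4: union(9, 2) -> merged; set of 9 now {2, 9}
Step 5: union(9, 0) -> merged; set of 9 now {0, 2, 9}
Step 6: union(0, 11) -> merged; set of 0 now {0, 2, 9, 11, 13}
Step 7: union(8, 13) -> merged; set of 8 now {0, 2, 8, 9, 11, 13}
Step 8: union(3, 1) -> merged; set of 3 now {1, 3}
Step 9: union(12, 6) -> merged; set of 12 now {6, 12, 14}
Step 10: union(9, 8) -> already same set; set of 9 now {0, 2, 8, 9, 11, 13}
Step 11: union(13, 2) -> already same set; set of 13 now {0, 2, 8, 9, 11, 13}
Component of 11: {0, 2, 8, 9, 11, 13}

Answer: 0, 2, 8, 9, 11, 13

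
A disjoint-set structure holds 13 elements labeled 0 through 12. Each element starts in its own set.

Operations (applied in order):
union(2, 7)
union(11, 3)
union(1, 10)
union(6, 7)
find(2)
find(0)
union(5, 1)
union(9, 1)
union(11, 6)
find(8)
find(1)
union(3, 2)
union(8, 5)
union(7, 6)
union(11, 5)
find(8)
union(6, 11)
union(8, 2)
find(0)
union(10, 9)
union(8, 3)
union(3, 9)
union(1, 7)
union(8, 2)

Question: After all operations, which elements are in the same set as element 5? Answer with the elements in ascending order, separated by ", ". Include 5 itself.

Step 1: union(2, 7) -> merged; set of 2 now {2, 7}
Step 2: union(11, 3) -> merged; set of 11 now {3, 11}
Step 3: union(1, 10) -> merged; set of 1 now {1, 10}
Step 4: union(6, 7) -> merged; set of 6 now {2, 6, 7}
Step 5: find(2) -> no change; set of 2 is {2, 6, 7}
Step 6: find(0) -> no change; set of 0 is {0}
Step 7: union(5, 1) -> merged; set of 5 now {1, 5, 10}
Step 8: union(9, 1) -> merged; set of 9 now {1, 5, 9, 10}
Step 9: union(11, 6) -> merged; set of 11 now {2, 3, 6, 7, 11}
Step 10: find(8) -> no change; set of 8 is {8}
Step 11: find(1) -> no change; set of 1 is {1, 5, 9, 10}
Step 12: union(3, 2) -> already same set; set of 3 now {2, 3, 6, 7, 11}
Step 13: union(8, 5) -> merged; set of 8 now {1, 5, 8, 9, 10}
Step 14: union(7, 6) -> already same set; set of 7 now {2, 3, 6, 7, 11}
Step 15: union(11, 5) -> merged; set of 11 now {1, 2, 3, 5, 6, 7, 8, 9, 10, 11}
Step 16: find(8) -> no change; set of 8 is {1, 2, 3, 5, 6, 7, 8, 9, 10, 11}
Step 17: union(6, 11) -> already same set; set of 6 now {1, 2, 3, 5, 6, 7, 8, 9, 10, 11}
Step 18: union(8, 2) -> already same set; set of 8 now {1, 2, 3, 5, 6, 7, 8, 9, 10, 11}
Step 19: find(0) -> no change; set of 0 is {0}
Step 20: union(10, 9) -> already same set; set of 10 now {1, 2, 3, 5, 6, 7, 8, 9, 10, 11}
Step 21: union(8, 3) -> already same set; set of 8 now {1, 2, 3, 5, 6, 7, 8, 9, 10, 11}
Step 22: union(3, 9) -> already same set; set of 3 now {1, 2, 3, 5, 6, 7, 8, 9, 10, 11}
Step 23: union(1, 7) -> already same set; set of 1 now {1, 2, 3, 5, 6, 7, 8, 9, 10, 11}
Step 24: union(8, 2) -> already same set; set of 8 now {1, 2, 3, 5, 6, 7, 8, 9, 10, 11}
Component of 5: {1, 2, 3, 5, 6, 7, 8, 9, 10, 11}

Answer: 1, 2, 3, 5, 6, 7, 8, 9, 10, 11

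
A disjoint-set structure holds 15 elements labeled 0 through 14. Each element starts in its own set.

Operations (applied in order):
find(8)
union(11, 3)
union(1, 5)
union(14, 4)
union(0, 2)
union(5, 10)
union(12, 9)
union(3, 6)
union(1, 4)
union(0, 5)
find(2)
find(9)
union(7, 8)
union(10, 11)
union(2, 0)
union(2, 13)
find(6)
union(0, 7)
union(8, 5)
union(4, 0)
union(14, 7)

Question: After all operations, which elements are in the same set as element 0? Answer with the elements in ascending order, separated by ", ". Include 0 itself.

Step 1: find(8) -> no change; set of 8 is {8}
Step 2: union(11, 3) -> merged; set of 11 now {3, 11}
Step 3: union(1, 5) -> merged; set of 1 now {1, 5}
Step 4: union(14, 4) -> merged; set of 14 now {4, 14}
Step 5: union(0, 2) -> merged; set of 0 now {0, 2}
Step 6: union(5, 10) -> merged; set of 5 now {1, 5, 10}
Step 7: union(12, 9) -> merged; set of 12 now {9, 12}
Step 8: union(3, 6) -> merged; set of 3 now {3, 6, 11}
Step 9: union(1, 4) -> merged; set of 1 now {1, 4, 5, 10, 14}
Step 10: union(0, 5) -> merged; set of 0 now {0, 1, 2, 4, 5, 10, 14}
Step 11: find(2) -> no change; set of 2 is {0, 1, 2, 4, 5, 10, 14}
Step 12: find(9) -> no change; set of 9 is {9, 12}
Step 13: union(7, 8) -> merged; set of 7 now {7, 8}
Step 14: union(10, 11) -> merged; set of 10 now {0, 1, 2, 3, 4, 5, 6, 10, 11, 14}
Step 15: union(2, 0) -> already same set; set of 2 now {0, 1, 2, 3, 4, 5, 6, 10, 11, 14}
Step 16: union(2, 13) -> merged; set of 2 now {0, 1, 2, 3, 4, 5, 6, 10, 11, 13, 14}
Step 17: find(6) -> no change; set of 6 is {0, 1, 2, 3, 4, 5, 6, 10, 11, 13, 14}
Step 18: union(0, 7) -> merged; set of 0 now {0, 1, 2, 3, 4, 5, 6, 7, 8, 10, 11, 13, 14}
Step 19: union(8, 5) -> already same set; set of 8 now {0, 1, 2, 3, 4, 5, 6, 7, 8, 10, 11, 13, 14}
Step 20: union(4, 0) -> already same set; set of 4 now {0, 1, 2, 3, 4, 5, 6, 7, 8, 10, 11, 13, 14}
Step 21: union(14, 7) -> already same set; set of 14 now {0, 1, 2, 3, 4, 5, 6, 7, 8, 10, 11, 13, 14}
Component of 0: {0, 1, 2, 3, 4, 5, 6, 7, 8, 10, 11, 13, 14}

Answer: 0, 1, 2, 3, 4, 5, 6, 7, 8, 10, 11, 13, 14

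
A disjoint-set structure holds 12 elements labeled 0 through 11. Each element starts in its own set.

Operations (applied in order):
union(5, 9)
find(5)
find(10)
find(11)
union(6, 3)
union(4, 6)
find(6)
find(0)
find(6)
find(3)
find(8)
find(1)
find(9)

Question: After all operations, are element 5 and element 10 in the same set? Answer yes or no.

Step 1: union(5, 9) -> merged; set of 5 now {5, 9}
Step 2: find(5) -> no change; set of 5 is {5, 9}
Step 3: find(10) -> no change; set of 10 is {10}
Step 4: find(11) -> no change; set of 11 is {11}
Step 5: union(6, 3) -> merged; set of 6 now {3, 6}
Step 6: union(4, 6) -> merged; set of 4 now {3, 4, 6}
Step 7: find(6) -> no change; set of 6 is {3, 4, 6}
Step 8: find(0) -> no change; set of 0 is {0}
Step 9: find(6) -> no change; set of 6 is {3, 4, 6}
Step 10: find(3) -> no change; set of 3 is {3, 4, 6}
Step 11: find(8) -> no change; set of 8 is {8}
Step 12: find(1) -> no change; set of 1 is {1}
Step 13: find(9) -> no change; set of 9 is {5, 9}
Set of 5: {5, 9}; 10 is not a member.

Answer: no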